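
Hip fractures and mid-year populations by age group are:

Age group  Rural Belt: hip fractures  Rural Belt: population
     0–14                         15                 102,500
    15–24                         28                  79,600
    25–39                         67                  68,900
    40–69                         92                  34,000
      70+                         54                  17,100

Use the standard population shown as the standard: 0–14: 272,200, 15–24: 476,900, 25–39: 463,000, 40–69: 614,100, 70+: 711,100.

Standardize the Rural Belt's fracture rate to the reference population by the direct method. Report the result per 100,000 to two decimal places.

179.92

Age-specific rates per 100,000 for the Rural Belt: 14.63, 35.18, 97.24, 270.59, 315.79.
Standard total = 2,537,300; weights = 0.1073, 0.1880, 0.1825, 0.2420, 0.2803.
Standardized rate: 0.1073×14.63 + 0.1880×35.18 + 0.1825×97.24 + 0.2420×270.59 + 0.2803×315.79 = 179.9189 per 100,000.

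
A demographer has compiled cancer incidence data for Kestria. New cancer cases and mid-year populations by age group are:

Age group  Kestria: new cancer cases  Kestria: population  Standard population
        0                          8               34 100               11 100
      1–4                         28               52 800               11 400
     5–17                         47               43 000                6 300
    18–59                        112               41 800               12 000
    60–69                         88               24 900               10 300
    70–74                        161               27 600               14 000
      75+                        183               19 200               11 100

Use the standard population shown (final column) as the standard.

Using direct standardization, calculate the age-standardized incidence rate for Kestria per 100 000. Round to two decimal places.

Age-specific rates per 100 000 for Kestria: 23.46, 53.03, 109.30, 267.94, 353.41, 583.33, 953.12.
Standard total = 76 200; weights = 0.1457, 0.1496, 0.0827, 0.1575, 0.1352, 0.1837, 0.1457.
Standardized rate: 0.1457×23.46 + 0.1496×53.03 + 0.0827×109.30 + 0.1575×267.94 + 0.1352×353.41 + 0.1837×583.33 + 0.1457×953.12 = 356.3699 per 100 000.

356.37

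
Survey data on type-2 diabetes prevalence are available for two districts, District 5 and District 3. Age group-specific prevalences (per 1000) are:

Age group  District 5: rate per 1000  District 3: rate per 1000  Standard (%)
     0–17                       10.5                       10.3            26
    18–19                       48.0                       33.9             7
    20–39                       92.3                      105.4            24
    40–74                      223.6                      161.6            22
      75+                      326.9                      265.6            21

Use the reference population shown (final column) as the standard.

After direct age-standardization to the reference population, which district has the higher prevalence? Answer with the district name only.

Standard weights: 0.26, 0.07, 0.24, 0.22, 0.21.
District 5: 0.2600×10.5 + 0.0700×48.0 + 0.2400×92.3 + 0.2200×223.6 + 0.2100×326.9 = 146.0830 per 1000.
District 3: 0.2600×10.3 + 0.0700×33.9 + 0.2400×105.4 + 0.2200×161.6 + 0.2100×265.6 = 121.6750 per 1000.

District 5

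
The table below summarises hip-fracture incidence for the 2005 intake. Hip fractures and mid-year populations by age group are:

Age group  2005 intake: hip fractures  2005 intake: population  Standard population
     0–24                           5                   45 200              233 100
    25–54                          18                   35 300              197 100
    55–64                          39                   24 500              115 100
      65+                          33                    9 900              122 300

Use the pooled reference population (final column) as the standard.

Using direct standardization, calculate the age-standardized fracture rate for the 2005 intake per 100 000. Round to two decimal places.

Age-specific rates per 100 000 for the 2005 intake: 11.06, 50.99, 159.18, 333.33.
Standard total = 667 600; weights = 0.3492, 0.2952, 0.1724, 0.1832.
Standardized rate: 0.3492×11.06 + 0.2952×50.99 + 0.1724×159.18 + 0.1832×333.33 = 107.4261 per 100 000.

107.43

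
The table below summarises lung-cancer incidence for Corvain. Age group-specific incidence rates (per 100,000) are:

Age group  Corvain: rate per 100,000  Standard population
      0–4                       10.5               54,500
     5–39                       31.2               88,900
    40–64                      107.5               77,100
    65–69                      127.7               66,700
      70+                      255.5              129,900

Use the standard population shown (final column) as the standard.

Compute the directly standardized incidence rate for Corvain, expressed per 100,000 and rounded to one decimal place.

127.9

Standard total = 417,100; weights = 0.1307, 0.2131, 0.1848, 0.1599, 0.3114.
Standardized rate: 0.1307×10.5 + 0.2131×31.2 + 0.1848×107.5 + 0.1599×127.7 + 0.3114×255.5 = 127.8859 per 100,000.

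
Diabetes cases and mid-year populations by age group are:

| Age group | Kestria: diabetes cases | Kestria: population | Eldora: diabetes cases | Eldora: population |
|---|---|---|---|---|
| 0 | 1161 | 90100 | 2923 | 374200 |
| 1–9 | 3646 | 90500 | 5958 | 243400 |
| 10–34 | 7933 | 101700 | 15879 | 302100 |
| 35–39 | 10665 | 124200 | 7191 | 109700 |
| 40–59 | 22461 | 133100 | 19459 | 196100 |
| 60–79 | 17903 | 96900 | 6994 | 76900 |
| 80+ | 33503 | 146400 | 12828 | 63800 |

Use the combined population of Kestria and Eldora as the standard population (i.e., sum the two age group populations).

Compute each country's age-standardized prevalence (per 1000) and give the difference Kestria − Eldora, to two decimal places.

31.50

Age-specific rates per 1000 for Kestria: 12.886, 40.287, 78.004, 85.870, 168.753, 184.757, 228.846.
For Eldora: 7.811, 24.478, 52.562, 65.552, 99.230, 90.949, 201.066.
Combined standard total = 2149100; weights = 0.2160, 0.1554, 0.1879, 0.1088, 0.1532, 0.0809, 0.0978.
Kestria: 0.2160×12.886 + 0.1554×40.287 + 0.1879×78.004 + 0.1088×85.870 + 0.1532×168.753 + 0.0809×184.757 + 0.0978×228.846 = 96.2195 per 1000.
Eldora: 0.2160×7.811 + 0.1554×24.478 + 0.1879×52.562 + 0.1088×65.552 + 0.1532×99.230 + 0.0809×90.949 + 0.0978×201.066 = 64.7223 per 1000.
Difference = 96.2195 − 64.7223 = 31.4972.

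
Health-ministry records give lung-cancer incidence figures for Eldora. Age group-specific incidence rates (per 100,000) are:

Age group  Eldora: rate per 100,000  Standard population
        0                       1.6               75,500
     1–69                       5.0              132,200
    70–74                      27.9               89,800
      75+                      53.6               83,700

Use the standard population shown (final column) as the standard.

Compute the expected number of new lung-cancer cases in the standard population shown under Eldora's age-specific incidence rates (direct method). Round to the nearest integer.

Expected new lung-cancer cases = Σ (standard pop × age-specific rate ÷ 100,000)
= 75,500×1.6/100,000 + 132,200×5.0/100,000 + 89,800×27.9/100,000 + 83,700×53.6/100,000
= 1.21 + 6.61 + 25.05 + 44.86 = 77.74.

78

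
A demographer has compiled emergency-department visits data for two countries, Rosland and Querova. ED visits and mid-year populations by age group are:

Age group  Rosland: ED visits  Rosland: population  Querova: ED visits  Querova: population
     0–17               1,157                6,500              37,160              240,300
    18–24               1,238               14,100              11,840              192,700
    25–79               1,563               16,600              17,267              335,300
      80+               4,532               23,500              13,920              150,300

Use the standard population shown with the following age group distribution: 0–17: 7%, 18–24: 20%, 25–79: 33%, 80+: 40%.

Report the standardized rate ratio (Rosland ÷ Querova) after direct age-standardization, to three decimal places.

Age-specific rates per 1,000 for Rosland: 178.000, 87.801, 94.157, 192.851.
For Querova: 154.640, 61.443, 51.497, 92.615.
Standard weights: 0.07, 0.20, 0.33, 0.40.
Rosland: 0.0700×178.000 + 0.2000×87.801 + 0.3300×94.157 + 0.4000×192.851 = 138.2324 per 1,000.
Querova: 0.0700×154.640 + 0.2000×61.443 + 0.3300×51.497 + 0.4000×92.615 = 77.1533 per 1,000.
Ratio = 138.2324 ÷ 77.1533 = 1.79166.

1.792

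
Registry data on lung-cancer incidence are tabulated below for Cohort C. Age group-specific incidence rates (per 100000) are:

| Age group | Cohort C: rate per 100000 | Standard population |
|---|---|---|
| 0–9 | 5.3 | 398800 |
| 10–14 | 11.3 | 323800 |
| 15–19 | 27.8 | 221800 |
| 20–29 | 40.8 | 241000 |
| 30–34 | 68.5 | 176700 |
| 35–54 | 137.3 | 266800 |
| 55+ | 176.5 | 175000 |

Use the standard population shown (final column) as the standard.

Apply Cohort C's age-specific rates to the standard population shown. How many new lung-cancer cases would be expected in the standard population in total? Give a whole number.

Expected new lung-cancer cases = Σ (standard pop × age-specific rate ÷ 100000)
= 398800×5.3/100000 + 323800×11.3/100000 + 221800×27.8/100000 + 241000×40.8/100000 + 176700×68.5/100000 + 266800×137.3/100000 + 175000×176.5/100000
= 21.14 + 36.59 + 61.66 + 98.33 + 121.04 + 366.32 + 308.88 = 1013.95.

1014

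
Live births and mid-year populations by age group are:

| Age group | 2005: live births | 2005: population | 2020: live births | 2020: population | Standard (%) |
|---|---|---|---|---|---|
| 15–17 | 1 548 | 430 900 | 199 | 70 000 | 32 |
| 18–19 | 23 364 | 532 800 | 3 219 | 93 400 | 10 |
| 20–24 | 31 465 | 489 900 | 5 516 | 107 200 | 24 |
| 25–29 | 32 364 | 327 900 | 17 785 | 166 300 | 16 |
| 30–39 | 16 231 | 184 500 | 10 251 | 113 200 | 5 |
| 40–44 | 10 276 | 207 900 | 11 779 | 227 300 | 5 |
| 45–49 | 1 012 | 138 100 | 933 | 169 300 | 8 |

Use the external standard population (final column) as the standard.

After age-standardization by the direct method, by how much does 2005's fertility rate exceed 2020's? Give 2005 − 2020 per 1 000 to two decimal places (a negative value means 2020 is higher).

Age-specific rates per 1 000 for 2005: 3.592, 43.851, 64.227, 98.701, 87.973, 49.428, 7.328.
For 2020: 2.843, 34.465, 51.455, 106.945, 90.557, 51.821, 5.511.
Standard weights: 0.32, 0.10, 0.24, 0.16, 0.05, 0.05, 0.08.
2005: 0.3200×3.592 + 0.1000×43.851 + 0.2400×64.227 + 0.1600×98.701 + 0.0500×87.973 + 0.0500×49.428 + 0.0800×7.328 = 44.1977 per 1 000.
2020: 0.3200×2.843 + 0.1000×34.465 + 0.2400×51.455 + 0.1600×106.945 + 0.0500×90.557 + 0.0500×51.821 + 0.0800×5.511 = 41.3764 per 1 000.
Difference = 44.1977 − 41.3764 = 2.8213.

2.82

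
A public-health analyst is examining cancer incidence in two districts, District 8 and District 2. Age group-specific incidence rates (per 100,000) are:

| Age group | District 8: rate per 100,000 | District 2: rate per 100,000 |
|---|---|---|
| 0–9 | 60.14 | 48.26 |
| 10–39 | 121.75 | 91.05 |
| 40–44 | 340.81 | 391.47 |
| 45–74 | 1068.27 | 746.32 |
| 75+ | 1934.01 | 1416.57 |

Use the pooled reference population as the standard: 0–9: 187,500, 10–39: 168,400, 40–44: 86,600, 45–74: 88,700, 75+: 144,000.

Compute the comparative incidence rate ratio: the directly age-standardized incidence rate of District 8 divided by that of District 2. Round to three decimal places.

1.323

Standard total = 675,200; weights = 0.2777, 0.2494, 0.1283, 0.1314, 0.2133.
District 8: 0.2777×60.14 + 0.2494×121.75 + 0.1283×340.81 + 0.1314×1068.27 + 0.2133×1934.01 = 643.5813 per 100,000.
District 2: 0.2777×48.26 + 0.2494×91.05 + 0.1283×391.47 + 0.1314×746.32 + 0.2133×1416.57 = 486.4744 per 100,000.
Ratio = 643.5813 ÷ 486.4744 = 1.32295.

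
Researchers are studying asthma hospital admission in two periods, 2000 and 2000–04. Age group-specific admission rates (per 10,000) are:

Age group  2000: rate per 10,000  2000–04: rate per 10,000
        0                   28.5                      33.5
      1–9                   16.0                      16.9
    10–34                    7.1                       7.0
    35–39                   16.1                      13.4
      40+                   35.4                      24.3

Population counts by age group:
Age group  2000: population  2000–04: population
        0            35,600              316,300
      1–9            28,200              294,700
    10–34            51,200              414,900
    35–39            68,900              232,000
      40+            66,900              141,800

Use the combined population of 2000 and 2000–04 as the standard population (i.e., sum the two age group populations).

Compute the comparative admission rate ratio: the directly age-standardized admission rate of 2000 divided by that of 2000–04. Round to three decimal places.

1.038

Combined standard total = 1,650,500; weights = 0.2132, 0.1956, 0.2824, 0.1823, 0.1264.
2000: 0.2132×28.5 + 0.1956×16.0 + 0.2824×7.1 + 0.1823×16.1 + 0.1264×35.4 = 18.6230 per 10,000.
2000–04: 0.2132×33.5 + 0.1956×16.9 + 0.2824×7.0 + 0.1823×13.4 + 0.1264×24.3 = 17.9411 per 10,000.
Ratio = 18.6230 ÷ 17.9411 = 1.03801.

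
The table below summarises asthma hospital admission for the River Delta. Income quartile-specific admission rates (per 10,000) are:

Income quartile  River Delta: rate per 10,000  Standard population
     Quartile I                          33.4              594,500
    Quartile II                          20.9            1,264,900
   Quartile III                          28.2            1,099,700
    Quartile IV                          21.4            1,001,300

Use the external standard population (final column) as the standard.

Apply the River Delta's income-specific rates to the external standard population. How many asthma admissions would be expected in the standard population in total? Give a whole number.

9873

Expected asthma admissions = Σ (standard pop × income-specific rate ÷ 10,000)
= 594,500×33.4/10,000 + 1,264,900×20.9/10,000 + 1,099,700×28.2/10,000 + 1,001,300×21.4/10,000
= 1985.63 + 2643.64 + 3101.15 + 2142.78 = 9873.21.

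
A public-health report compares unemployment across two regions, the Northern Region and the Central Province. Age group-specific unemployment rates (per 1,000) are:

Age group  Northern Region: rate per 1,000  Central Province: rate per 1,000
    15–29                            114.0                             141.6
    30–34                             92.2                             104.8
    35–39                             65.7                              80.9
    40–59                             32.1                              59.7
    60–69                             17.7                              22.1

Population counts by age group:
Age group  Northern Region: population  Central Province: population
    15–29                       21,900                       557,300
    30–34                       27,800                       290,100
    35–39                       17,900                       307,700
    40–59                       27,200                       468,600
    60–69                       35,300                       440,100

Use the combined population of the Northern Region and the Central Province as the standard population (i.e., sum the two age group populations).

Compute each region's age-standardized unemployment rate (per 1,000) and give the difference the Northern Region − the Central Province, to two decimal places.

Combined standard total = 2,193,900; weights = 0.2640, 0.1449, 0.1484, 0.2260, 0.2167.
The Northern Region: 0.2640×114.0 + 0.1449×92.2 + 0.1484×65.7 + 0.2260×32.1 + 0.2167×17.7 = 64.2969 per 1,000.
The Central Province: 0.2640×141.6 + 0.1449×104.8 + 0.1484×80.9 + 0.2260×59.7 + 0.2167×22.1 = 82.8558 per 1,000.
Difference = 64.2969 − 82.8558 = -18.5589.

-18.56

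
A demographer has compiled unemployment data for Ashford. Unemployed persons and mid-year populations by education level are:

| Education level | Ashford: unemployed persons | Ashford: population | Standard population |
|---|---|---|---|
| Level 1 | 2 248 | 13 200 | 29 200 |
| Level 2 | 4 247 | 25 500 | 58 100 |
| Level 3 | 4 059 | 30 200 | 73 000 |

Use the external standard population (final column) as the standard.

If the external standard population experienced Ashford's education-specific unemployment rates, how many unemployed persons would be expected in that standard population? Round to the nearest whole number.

Education-specific rates per 1 000 for Ashford: 170.303, 166.549, 134.404.
Expected unemployed persons = Σ (standard pop × education-specific rate ÷ 1 000)
= 29 200×170.303/1 000 + 58 100×166.549/1 000 + 73 000×134.404/1 000
= 4972.85 + 9676.50 + 9811.49 = 24460.84.

24461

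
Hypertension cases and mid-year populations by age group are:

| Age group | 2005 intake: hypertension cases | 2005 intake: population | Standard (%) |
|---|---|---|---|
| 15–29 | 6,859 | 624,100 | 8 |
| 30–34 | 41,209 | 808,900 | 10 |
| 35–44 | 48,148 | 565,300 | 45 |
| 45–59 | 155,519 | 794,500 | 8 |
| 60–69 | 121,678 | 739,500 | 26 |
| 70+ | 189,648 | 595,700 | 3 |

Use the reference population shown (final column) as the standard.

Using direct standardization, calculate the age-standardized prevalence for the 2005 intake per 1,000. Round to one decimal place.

Age-specific rates per 1,000 for the 2005 intake: 10.990, 50.944, 85.172, 195.744, 164.541, 318.362.
Standard weights: 0.08, 0.10, 0.45, 0.08, 0.26, 0.03.
Standardized rate: 0.0800×10.990 + 0.1000×50.944 + 0.4500×85.172 + 0.0800×195.744 + 0.2600×164.541 + 0.0300×318.362 = 112.2923 per 1,000.

112.3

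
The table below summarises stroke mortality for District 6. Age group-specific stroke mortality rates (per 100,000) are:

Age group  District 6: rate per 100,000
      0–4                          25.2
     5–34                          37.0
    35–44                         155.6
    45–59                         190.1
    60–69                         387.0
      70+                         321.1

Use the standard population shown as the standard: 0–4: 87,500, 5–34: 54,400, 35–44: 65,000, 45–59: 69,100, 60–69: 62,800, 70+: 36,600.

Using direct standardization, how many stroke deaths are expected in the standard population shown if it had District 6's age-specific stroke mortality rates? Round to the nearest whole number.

Expected stroke deaths = Σ (standard pop × age-specific rate ÷ 100,000)
= 87,500×25.2/100,000 + 54,400×37.0/100,000 + 65,000×155.6/100,000 + 69,100×190.1/100,000 + 62,800×387.0/100,000 + 36,600×321.1/100,000
= 22.05 + 20.13 + 101.14 + 131.36 + 243.04 + 117.52 = 635.24.

635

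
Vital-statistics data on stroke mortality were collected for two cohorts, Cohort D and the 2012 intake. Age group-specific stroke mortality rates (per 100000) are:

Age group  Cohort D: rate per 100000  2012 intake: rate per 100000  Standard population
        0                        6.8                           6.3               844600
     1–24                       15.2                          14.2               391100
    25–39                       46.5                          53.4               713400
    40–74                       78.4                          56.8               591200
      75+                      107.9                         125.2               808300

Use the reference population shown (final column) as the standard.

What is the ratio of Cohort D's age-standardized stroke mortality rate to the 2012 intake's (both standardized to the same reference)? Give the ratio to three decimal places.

0.971

Standard total = 3348600; weights = 0.2522, 0.1168, 0.2130, 0.1766, 0.2414.
Cohort D: 0.2522×6.8 + 0.1168×15.2 + 0.2130×46.5 + 0.1766×78.4 + 0.2414×107.9 = 53.2840 per 100000.
The 2012 intake: 0.2522×6.3 + 0.1168×14.2 + 0.2130×53.4 + 0.1766×56.8 + 0.2414×125.2 = 54.8735 per 100000.
Ratio = 53.2840 ÷ 54.8735 = 0.97103.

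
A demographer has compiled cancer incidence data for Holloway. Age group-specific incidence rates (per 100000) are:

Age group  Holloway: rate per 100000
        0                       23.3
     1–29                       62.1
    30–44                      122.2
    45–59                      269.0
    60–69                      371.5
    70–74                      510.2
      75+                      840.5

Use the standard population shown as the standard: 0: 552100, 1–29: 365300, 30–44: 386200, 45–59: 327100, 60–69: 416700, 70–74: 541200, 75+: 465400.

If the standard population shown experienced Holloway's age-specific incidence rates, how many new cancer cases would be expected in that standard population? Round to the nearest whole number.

9928

Expected new cancer cases = Σ (standard pop × age-specific rate ÷ 100000)
= 552100×23.3/100000 + 365300×62.1/100000 + 386200×122.2/100000 + 327100×269.0/100000 + 416700×371.5/100000 + 541200×510.2/100000 + 465400×840.5/100000
= 128.64 + 226.85 + 471.94 + 879.90 + 1548.04 + 2761.20 + 3911.69 = 9928.26.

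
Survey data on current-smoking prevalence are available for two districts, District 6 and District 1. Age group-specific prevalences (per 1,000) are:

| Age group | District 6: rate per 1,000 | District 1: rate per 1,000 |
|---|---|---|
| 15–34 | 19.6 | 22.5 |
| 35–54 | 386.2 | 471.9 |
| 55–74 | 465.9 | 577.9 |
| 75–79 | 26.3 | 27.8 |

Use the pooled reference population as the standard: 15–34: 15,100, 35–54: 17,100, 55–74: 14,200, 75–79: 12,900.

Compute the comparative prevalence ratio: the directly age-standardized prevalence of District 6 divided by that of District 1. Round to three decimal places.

0.816

Standard total = 59,300; weights = 0.2546, 0.2884, 0.2395, 0.2175.
District 6: 0.2546×19.6 + 0.2884×386.2 + 0.2395×465.9 + 0.2175×26.3 = 233.6430 per 1,000.
District 1: 0.2546×22.5 + 0.2884×471.9 + 0.2395×577.9 + 0.2175×27.8 = 286.2401 per 1,000.
Ratio = 233.6430 ÷ 286.2401 = 0.81625.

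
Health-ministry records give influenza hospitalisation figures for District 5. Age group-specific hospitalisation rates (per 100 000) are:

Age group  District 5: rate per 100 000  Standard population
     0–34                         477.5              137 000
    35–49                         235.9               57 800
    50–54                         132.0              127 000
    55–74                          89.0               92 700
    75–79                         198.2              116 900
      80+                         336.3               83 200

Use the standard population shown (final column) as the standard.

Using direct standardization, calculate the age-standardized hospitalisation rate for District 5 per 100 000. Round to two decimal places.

Standard total = 614 600; weights = 0.2229, 0.0940, 0.2066, 0.1508, 0.1902, 0.1354.
Standardized rate: 0.2229×477.5 + 0.0940×235.9 + 0.2066×132.0 + 0.1508×89.0 + 0.1902×198.2 + 0.1354×336.3 = 252.5489 per 100 000.

252.55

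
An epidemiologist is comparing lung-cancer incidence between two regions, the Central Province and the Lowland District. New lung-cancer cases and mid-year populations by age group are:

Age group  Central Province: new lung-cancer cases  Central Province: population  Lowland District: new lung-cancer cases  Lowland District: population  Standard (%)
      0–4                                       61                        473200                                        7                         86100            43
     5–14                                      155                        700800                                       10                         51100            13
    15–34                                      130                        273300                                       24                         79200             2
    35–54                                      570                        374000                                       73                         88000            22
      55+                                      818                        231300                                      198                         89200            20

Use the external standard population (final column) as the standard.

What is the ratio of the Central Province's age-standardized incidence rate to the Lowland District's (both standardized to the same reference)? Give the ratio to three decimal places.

Age-specific rates per 100000 for the Central Province: 12.89, 22.12, 47.57, 152.41, 353.65.
For the Lowland District: 8.13, 19.57, 30.30, 82.95, 221.97.
Standard weights: 0.43, 0.13, 0.02, 0.22, 0.20.
The Central Province: 0.4300×12.89 + 0.1300×22.12 + 0.0200×47.57 + 0.2200×152.41 + 0.2000×353.65 = 113.6298 per 100000.
The Lowland District: 0.4300×8.13 + 0.1300×19.57 + 0.0200×30.30 + 0.2200×82.95 + 0.2000×221.97 = 69.2906 per 100000.
Ratio = 113.6298 ÷ 69.2906 = 1.63990.

1.640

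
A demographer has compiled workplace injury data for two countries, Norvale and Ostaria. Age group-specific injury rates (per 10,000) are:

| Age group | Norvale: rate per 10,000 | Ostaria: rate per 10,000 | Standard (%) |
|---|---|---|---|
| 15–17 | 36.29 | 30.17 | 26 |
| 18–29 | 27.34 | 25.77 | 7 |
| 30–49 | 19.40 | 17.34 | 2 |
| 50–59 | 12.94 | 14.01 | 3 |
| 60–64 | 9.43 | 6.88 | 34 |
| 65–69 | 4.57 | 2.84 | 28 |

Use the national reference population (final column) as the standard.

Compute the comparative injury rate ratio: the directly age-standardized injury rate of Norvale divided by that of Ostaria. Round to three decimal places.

Standard weights: 0.26, 0.07, 0.02, 0.03, 0.34, 0.28.
Norvale: 0.2600×36.29 + 0.0700×27.34 + 0.0200×19.40 + 0.0300×12.94 + 0.3400×9.43 + 0.2800×4.57 = 16.6112 per 10,000.
Ostaria: 0.2600×30.17 + 0.0700×25.77 + 0.0200×17.34 + 0.0300×14.01 + 0.3400×6.88 + 0.2800×2.84 = 13.5496 per 10,000.
Ratio = 16.6112 ÷ 13.5496 = 1.22596.

1.226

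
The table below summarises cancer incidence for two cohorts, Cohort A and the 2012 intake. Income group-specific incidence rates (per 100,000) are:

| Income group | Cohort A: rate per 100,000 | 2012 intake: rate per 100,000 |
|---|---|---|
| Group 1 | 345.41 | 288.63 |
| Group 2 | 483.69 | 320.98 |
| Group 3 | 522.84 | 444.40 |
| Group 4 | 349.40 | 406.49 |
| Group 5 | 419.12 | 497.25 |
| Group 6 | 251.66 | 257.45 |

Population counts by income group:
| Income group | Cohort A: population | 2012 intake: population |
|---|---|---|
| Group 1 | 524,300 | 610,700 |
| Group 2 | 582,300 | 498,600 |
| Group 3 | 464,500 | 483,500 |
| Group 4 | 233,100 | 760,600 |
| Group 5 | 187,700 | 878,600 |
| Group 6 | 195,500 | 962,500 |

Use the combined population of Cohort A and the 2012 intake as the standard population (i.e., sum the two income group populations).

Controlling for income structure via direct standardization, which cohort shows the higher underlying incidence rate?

Cohort A

Combined standard total = 6,381,900; weights = 0.1778, 0.1694, 0.1485, 0.1557, 0.1671, 0.1815.
Cohort A: 0.1778×345.41 + 0.1694×483.69 + 0.1485×522.84 + 0.1557×349.40 + 0.1671×419.12 + 0.1815×251.66 = 391.1127 per 100,000.
The 2012 intake: 0.1778×288.63 + 0.1694×320.98 + 0.1485×444.40 + 0.1557×406.49 + 0.1671×497.25 + 0.1815×257.45 = 364.7985 per 100,000.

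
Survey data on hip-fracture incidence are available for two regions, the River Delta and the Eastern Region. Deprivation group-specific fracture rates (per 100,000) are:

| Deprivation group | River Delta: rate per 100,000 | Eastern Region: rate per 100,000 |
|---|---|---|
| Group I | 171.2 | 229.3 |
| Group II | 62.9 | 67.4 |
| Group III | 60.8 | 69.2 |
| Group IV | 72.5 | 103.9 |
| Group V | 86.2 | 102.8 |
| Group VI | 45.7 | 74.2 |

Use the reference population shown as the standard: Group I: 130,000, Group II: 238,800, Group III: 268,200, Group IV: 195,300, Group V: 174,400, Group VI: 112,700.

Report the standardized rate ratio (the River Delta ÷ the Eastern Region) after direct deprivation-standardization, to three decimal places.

0.792

Standard total = 1,119,400; weights = 0.1161, 0.2133, 0.2396, 0.1745, 0.1558, 0.1007.
The River Delta: 0.1161×171.2 + 0.2133×62.9 + 0.2396×60.8 + 0.1745×72.5 + 0.1558×86.2 + 0.1007×45.7 = 78.5474 per 100,000.
The Eastern Region: 0.1161×229.3 + 0.2133×67.4 + 0.2396×69.2 + 0.1745×103.9 + 0.1558×102.8 + 0.1007×74.2 = 99.2013 per 100,000.
Ratio = 78.5474 ÷ 99.2013 = 0.79180.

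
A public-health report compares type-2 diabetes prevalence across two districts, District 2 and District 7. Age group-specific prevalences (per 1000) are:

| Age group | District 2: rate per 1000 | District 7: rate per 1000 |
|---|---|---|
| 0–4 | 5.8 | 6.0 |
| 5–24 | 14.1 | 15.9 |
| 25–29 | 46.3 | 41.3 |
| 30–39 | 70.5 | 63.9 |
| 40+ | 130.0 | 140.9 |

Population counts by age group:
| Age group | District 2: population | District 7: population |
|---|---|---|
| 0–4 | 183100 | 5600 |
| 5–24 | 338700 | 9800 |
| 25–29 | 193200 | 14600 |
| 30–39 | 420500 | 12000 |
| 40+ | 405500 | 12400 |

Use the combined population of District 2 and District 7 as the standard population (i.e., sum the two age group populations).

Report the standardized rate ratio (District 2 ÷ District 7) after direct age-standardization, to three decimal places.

Combined standard total = 1595400; weights = 0.1183, 0.2184, 0.1302, 0.2711, 0.2619.
District 2: 0.1183×5.8 + 0.2184×14.1 + 0.1302×46.3 + 0.2711×70.5 + 0.2619×130.0 = 62.9608 per 1000.
District 7: 0.1183×6.0 + 0.2184×15.9 + 0.1302×41.3 + 0.2711×63.9 + 0.2619×140.9 = 63.7924 per 1000.
Ratio = 62.9608 ÷ 63.7924 = 0.98696.

0.987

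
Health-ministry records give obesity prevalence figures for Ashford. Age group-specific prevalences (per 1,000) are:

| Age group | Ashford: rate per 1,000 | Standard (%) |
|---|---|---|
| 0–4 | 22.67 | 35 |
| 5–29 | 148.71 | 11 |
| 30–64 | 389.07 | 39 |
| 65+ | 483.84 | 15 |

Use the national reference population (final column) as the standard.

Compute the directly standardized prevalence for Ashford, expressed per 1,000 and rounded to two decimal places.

Standard weights: 0.35, 0.11, 0.39, 0.15.
Standardized rate: 0.3500×22.67 + 0.1100×148.71 + 0.3900×389.07 + 0.1500×483.84 = 248.6059 per 1,000.

248.61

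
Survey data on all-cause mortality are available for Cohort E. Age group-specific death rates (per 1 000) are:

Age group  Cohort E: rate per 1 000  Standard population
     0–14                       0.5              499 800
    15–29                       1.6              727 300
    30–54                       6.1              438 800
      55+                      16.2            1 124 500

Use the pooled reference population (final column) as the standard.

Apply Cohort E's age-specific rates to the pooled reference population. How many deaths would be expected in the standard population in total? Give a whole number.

Expected deaths = Σ (standard pop × age-specific rate ÷ 1 000)
= 499 800×0.5/1 000 + 727 300×1.6/1 000 + 438 800×6.1/1 000 + 1 124 500×16.2/1 000
= 249.90 + 1163.68 + 2676.68 + 18216.90 = 22307.16.

22307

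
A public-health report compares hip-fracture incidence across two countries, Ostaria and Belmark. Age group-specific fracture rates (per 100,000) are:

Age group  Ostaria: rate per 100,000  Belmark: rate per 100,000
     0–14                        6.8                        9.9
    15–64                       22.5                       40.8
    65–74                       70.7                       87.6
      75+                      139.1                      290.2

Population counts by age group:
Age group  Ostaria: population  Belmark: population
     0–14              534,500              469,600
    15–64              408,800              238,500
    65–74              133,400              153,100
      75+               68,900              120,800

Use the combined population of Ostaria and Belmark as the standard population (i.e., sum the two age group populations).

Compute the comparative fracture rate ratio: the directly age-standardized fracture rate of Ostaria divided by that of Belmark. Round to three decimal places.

Combined standard total = 2,127,600; weights = 0.4719, 0.3042, 0.1347, 0.0892.
Ostaria: 0.4719×6.8 + 0.3042×22.5 + 0.1347×70.7 + 0.0892×139.1 = 31.9773 per 100,000.
Belmark: 0.4719×9.9 + 0.3042×40.8 + 0.1347×87.6 + 0.0892×290.2 = 54.7560 per 100,000.
Ratio = 31.9773 ÷ 54.7560 = 0.58400.

0.584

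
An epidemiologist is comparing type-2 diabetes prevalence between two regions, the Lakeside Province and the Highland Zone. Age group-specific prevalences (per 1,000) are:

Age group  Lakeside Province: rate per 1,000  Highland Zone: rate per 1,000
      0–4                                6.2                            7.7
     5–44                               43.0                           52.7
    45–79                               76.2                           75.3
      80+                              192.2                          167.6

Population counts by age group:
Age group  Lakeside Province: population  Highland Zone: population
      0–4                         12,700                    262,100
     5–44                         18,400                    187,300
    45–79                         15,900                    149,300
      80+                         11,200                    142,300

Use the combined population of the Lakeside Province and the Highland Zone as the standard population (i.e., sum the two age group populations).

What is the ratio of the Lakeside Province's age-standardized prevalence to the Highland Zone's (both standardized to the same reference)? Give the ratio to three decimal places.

Combined standard total = 799,200; weights = 0.3438, 0.2574, 0.2067, 0.1921.
The Lakeside Province: 0.3438×6.2 + 0.2574×43.0 + 0.2067×76.2 + 0.1921×192.2 = 65.8656 per 1,000.
The Highland Zone: 0.3438×7.7 + 0.2574×52.7 + 0.2067×75.3 + 0.1921×167.6 = 63.9671 per 1,000.
Ratio = 65.8656 ÷ 63.9671 = 1.02968.

1.030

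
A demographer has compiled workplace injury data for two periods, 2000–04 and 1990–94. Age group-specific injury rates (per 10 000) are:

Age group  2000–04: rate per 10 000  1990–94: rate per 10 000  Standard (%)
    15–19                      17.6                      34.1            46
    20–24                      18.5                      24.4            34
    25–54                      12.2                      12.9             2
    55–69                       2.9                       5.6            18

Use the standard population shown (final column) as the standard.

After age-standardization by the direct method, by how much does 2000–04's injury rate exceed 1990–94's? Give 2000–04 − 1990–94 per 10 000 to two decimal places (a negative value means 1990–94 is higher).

-10.10

Standard weights: 0.46, 0.34, 0.02, 0.18.
2000–04: 0.4600×17.6 + 0.3400×18.5 + 0.0200×12.2 + 0.1800×2.9 = 15.1520 per 10 000.
1990–94: 0.4600×34.1 + 0.3400×24.4 + 0.0200×12.9 + 0.1800×5.6 = 25.2480 per 10 000.
Difference = 15.1520 − 25.2480 = -10.0960.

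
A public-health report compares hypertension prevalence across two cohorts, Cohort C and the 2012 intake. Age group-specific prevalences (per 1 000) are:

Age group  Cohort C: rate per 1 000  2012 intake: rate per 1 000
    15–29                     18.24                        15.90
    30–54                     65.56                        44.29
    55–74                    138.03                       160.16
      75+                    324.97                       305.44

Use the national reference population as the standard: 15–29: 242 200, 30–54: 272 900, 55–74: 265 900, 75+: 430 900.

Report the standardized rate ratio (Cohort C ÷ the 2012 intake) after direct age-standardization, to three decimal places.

Standard total = 1 211 900; weights = 0.1999, 0.2252, 0.2194, 0.3556.
Cohort C: 0.1999×18.24 + 0.2252×65.56 + 0.2194×138.03 + 0.3556×324.97 = 164.2386 per 1 000.
The 2012 intake: 0.1999×15.90 + 0.2252×44.29 + 0.2194×160.16 + 0.3556×305.44 = 156.8928 per 1 000.
Ratio = 164.2386 ÷ 156.8928 = 1.04682.

1.047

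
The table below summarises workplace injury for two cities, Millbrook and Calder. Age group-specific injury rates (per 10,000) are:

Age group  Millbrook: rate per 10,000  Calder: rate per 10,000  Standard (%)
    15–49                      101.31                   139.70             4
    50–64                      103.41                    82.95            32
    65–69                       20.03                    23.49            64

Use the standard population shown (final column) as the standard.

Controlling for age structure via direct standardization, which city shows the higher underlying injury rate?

Millbrook

Standard weights: 0.04, 0.32, 0.64.
Millbrook: 0.0400×101.31 + 0.3200×103.41 + 0.6400×20.03 = 49.9628 per 10,000.
Calder: 0.0400×139.70 + 0.3200×82.95 + 0.6400×23.49 = 47.1656 per 10,000.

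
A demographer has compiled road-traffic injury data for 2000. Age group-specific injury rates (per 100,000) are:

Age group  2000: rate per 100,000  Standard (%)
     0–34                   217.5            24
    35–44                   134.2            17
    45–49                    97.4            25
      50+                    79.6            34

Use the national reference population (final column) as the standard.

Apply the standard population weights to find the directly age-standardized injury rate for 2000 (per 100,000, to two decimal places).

Standard weights: 0.24, 0.17, 0.25, 0.34.
Standardized rate: 0.2400×217.5 + 0.1700×134.2 + 0.2500×97.4 + 0.3400×79.6 = 126.4280 per 100,000.

126.43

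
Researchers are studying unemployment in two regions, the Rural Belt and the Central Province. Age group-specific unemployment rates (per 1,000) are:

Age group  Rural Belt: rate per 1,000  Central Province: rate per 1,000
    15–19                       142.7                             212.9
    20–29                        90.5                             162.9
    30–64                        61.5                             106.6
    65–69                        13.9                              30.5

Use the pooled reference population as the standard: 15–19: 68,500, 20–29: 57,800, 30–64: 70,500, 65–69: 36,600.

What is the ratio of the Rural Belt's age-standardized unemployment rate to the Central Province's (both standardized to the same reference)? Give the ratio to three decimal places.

0.608

Standard total = 233,400; weights = 0.2935, 0.2476, 0.3021, 0.1568.
The Rural Belt: 0.2935×142.7 + 0.2476×90.5 + 0.3021×61.5 + 0.1568×13.9 = 85.0486 per 1,000.
The Central Province: 0.2935×212.9 + 0.2476×162.9 + 0.3021×106.6 + 0.1568×30.5 = 139.8066 per 1,000.
Ratio = 85.0486 ÷ 139.8066 = 0.60833.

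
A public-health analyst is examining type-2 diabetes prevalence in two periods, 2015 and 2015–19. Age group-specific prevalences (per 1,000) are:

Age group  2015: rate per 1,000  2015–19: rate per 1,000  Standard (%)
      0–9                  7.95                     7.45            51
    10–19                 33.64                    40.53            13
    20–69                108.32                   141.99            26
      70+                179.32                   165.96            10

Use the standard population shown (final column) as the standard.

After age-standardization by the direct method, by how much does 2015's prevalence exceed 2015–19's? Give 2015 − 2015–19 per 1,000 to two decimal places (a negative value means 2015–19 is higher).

-8.06

Standard weights: 0.51, 0.13, 0.26, 0.10.
2015: 0.5100×7.95 + 0.1300×33.64 + 0.2600×108.32 + 0.1000×179.32 = 54.5229 per 1,000.
2015–19: 0.5100×7.45 + 0.1300×40.53 + 0.2600×141.99 + 0.1000×165.96 = 62.5818 per 1,000.
Difference = 54.5229 − 62.5818 = -8.0589.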